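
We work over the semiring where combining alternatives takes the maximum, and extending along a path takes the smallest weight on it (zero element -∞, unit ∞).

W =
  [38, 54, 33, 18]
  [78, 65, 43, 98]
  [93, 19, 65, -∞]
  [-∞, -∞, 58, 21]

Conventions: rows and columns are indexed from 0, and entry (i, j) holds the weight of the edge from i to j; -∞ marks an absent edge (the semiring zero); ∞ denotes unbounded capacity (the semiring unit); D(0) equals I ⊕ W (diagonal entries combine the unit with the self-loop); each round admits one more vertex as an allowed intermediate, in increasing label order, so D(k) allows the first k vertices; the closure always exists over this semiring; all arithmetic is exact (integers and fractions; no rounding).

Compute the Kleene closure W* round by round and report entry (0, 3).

D(0):
  [∞, 54, 33, 18]
  [78, ∞, 43, 98]
  [93, 19, ∞, -∞]
  [-∞, -∞, 58, ∞]
D(1):
  [∞, 54, 33, 18]
  [78, ∞, 43, 98]
  [93, 54, ∞, 18]
  [-∞, -∞, 58, ∞]
D(2):
  [∞, 54, 43, 54]
  [78, ∞, 43, 98]
  [93, 54, ∞, 54]
  [-∞, -∞, 58, ∞]
D(3):
  [∞, 54, 43, 54]
  [78, ∞, 43, 98]
  [93, 54, ∞, 54]
  [58, 54, 58, ∞]
D(4):
  [∞, 54, 54, 54]
  [78, ∞, 58, 98]
  [93, 54, ∞, 54]
  [58, 54, 58, ∞]
Answer: W*[0][3] = 54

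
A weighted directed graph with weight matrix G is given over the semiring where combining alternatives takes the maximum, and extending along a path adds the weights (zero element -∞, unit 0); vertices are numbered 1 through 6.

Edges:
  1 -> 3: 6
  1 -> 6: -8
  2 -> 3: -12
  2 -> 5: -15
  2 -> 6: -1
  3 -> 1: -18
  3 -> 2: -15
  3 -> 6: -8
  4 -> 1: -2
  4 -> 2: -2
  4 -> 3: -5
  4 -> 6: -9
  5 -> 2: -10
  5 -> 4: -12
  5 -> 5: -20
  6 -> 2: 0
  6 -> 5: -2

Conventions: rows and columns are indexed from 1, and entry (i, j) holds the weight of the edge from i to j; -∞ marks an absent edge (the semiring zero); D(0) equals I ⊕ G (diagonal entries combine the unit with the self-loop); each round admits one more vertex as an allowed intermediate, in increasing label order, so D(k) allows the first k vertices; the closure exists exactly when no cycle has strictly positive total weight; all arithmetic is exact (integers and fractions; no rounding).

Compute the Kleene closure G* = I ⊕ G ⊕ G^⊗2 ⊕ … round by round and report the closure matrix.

D(0):
  [0, -∞, 6, -∞, -∞, -8]
  [-∞, 0, -12, -∞, -15, -1]
  [-18, -15, 0, -∞, -∞, -8]
  [-2, -2, -5, 0, -∞, -9]
  [-∞, -10, -∞, -12, 0, -∞]
  [-∞, 0, -∞, -∞, -2, 0]
D(1):
  [0, -∞, 6, -∞, -∞, -8]
  [-∞, 0, -12, -∞, -15, -1]
  [-18, -15, 0, -∞, -∞, -8]
  [-2, -2, 4, 0, -∞, -9]
  [-∞, -10, -∞, -12, 0, -∞]
  [-∞, 0, -∞, -∞, -2, 0]
D(2):
  [0, -∞, 6, -∞, -∞, -8]
  [-∞, 0, -12, -∞, -15, -1]
  [-18, -15, 0, -∞, -30, -8]
  [-2, -2, 4, 0, -17, -3]
  [-∞, -10, -22, -12, 0, -11]
  [-∞, 0, -12, -∞, -2, 0]
D(3):
  [0, -9, 6, -∞, -24, -2]
  [-30, 0, -12, -∞, -15, -1]
  [-18, -15, 0, -∞, -30, -8]
  [-2, -2, 4, 0, -17, -3]
  [-40, -10, -22, -12, 0, -11]
  [-30, 0, -12, -∞, -2, 0]
D(4):
  [0, -9, 6, -∞, -24, -2]
  [-30, 0, -12, -∞, -15, -1]
  [-18, -15, 0, -∞, -30, -8]
  [-2, -2, 4, 0, -17, -3]
  [-14, -10, -8, -12, 0, -11]
  [-30, 0, -12, -∞, -2, 0]
D(5):
  [0, -9, 6, -36, -24, -2]
  [-29, 0, -12, -27, -15, -1]
  [-18, -15, 0, -42, -30, -8]
  [-2, -2, 4, 0, -17, -3]
  [-14, -10, -8, -12, 0, -11]
  [-16, 0, -10, -14, -2, 0]
D(6):
  [0, -2, 6, -16, -4, -2]
  [-17, 0, -11, -15, -3, -1]
  [-18, -8, 0, -22, -10, -8]
  [-2, -2, 4, 0, -5, -3]
  [-14, -10, -8, -12, 0, -11]
  [-16, 0, -10, -14, -2, 0]
Answer: G* = [[0, -2, 6, -16, -4, -2], [-17, 0, -11, -15, -3, -1], [-18, -8, 0, -22, -10, -8], [-2, -2, 4, 0, -5, -3], [-14, -10, -8, -12, 0, -11], [-16, 0, -10, -14, -2, 0]]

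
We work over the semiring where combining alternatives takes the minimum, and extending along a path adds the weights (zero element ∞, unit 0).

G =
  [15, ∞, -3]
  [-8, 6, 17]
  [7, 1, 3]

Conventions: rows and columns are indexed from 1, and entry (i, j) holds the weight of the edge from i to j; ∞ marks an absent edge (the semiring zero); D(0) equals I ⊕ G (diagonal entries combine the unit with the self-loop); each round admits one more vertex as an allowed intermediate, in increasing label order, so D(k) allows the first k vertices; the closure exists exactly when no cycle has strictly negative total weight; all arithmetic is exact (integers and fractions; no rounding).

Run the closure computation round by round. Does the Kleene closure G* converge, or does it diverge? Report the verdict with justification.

D(0):
  [0, ∞, -3]
  [-8, 0, 17]
  [7, 1, 0]
D(1):
  [0, ∞, -3]
  [-8, 0, -11]
  [7, 1, 0]
Detection: at round 2, diagonal entry (3, 3) turns strictly negative.
Key observation: the cycle 3->2->1->3 has total weight 1 + (-8) + (-3), which is strictly negative.
Answer: DIVERGES — negative cycle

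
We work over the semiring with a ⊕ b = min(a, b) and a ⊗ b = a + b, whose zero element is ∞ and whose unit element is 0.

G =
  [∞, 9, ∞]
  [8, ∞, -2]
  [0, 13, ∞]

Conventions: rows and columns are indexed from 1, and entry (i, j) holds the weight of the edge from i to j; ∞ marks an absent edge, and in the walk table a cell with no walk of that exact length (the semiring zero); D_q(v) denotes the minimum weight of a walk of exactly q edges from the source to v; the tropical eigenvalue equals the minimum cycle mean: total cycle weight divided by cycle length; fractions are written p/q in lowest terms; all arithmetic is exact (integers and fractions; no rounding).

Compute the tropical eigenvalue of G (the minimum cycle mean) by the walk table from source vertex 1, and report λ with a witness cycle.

q=0: [0, ∞, ∞]
q=1: [∞, 9, ∞]
q=2: [17, ∞, 7]
q=3: [7, 20, ∞]
Optimal cycle mean attained by: cycle 1->2->3->1, total 9 + (-2) + 0, length 3.
Answer: λ = 7/3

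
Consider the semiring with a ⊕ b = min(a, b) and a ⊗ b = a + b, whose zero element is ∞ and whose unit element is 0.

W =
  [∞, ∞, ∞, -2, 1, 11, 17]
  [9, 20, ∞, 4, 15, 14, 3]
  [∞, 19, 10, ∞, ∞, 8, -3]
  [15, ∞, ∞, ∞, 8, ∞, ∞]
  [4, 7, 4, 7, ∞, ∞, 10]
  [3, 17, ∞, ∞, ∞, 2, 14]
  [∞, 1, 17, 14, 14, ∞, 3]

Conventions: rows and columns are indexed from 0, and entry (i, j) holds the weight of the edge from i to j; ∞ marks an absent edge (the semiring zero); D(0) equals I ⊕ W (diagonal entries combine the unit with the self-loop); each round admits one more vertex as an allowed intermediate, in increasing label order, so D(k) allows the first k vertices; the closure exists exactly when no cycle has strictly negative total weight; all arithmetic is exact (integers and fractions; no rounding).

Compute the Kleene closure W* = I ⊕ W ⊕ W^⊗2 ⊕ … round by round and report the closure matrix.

D(0):
  [0, ∞, ∞, -2, 1, 11, 17]
  [9, 0, ∞, 4, 15, 14, 3]
  [∞, 19, 0, ∞, ∞, 8, -3]
  [15, ∞, ∞, 0, 8, ∞, ∞]
  [4, 7, 4, 7, 0, ∞, 10]
  [3, 17, ∞, ∞, ∞, 0, 14]
  [∞, 1, 17, 14, 14, ∞, 0]
D(1):
  [0, ∞, ∞, -2, 1, 11, 17]
  [9, 0, ∞, 4, 10, 14, 3]
  [∞, 19, 0, ∞, ∞, 8, -3]
  [15, ∞, ∞, 0, 8, 26, 32]
  [4, 7, 4, 2, 0, 15, 10]
  [3, 17, ∞, 1, 4, 0, 14]
  [∞, 1, 17, 14, 14, ∞, 0]
D(2):
  [0, ∞, ∞, -2, 1, 11, 17]
  [9, 0, ∞, 4, 10, 14, 3]
  [28, 19, 0, 23, 29, 8, -3]
  [15, ∞, ∞, 0, 8, 26, 32]
  [4, 7, 4, 2, 0, 15, 10]
  [3, 17, ∞, 1, 4, 0, 14]
  [10, 1, 17, 5, 11, 15, 0]
D(3):
  [0, ∞, ∞, -2, 1, 11, 17]
  [9, 0, ∞, 4, 10, 14, 3]
  [28, 19, 0, 23, 29, 8, -3]
  [15, ∞, ∞, 0, 8, 26, 32]
  [4, 7, 4, 2, 0, 12, 1]
  [3, 17, ∞, 1, 4, 0, 14]
  [10, 1, 17, 5, 11, 15, 0]
D(4):
  [0, ∞, ∞, -2, 1, 11, 17]
  [9, 0, ∞, 4, 10, 14, 3]
  [28, 19, 0, 23, 29, 8, -3]
  [15, ∞, ∞, 0, 8, 26, 32]
  [4, 7, 4, 2, 0, 12, 1]
  [3, 17, ∞, 1, 4, 0, 14]
  [10, 1, 17, 5, 11, 15, 0]
D(5):
  [0, 8, 5, -2, 1, 11, 2]
  [9, 0, 14, 4, 10, 14, 3]
  [28, 19, 0, 23, 29, 8, -3]
  [12, 15, 12, 0, 8, 20, 9]
  [4, 7, 4, 2, 0, 12, 1]
  [3, 11, 8, 1, 4, 0, 5]
  [10, 1, 15, 5, 11, 15, 0]
D(6):
  [0, 8, 5, -2, 1, 11, 2]
  [9, 0, 14, 4, 10, 14, 3]
  [11, 19, 0, 9, 12, 8, -3]
  [12, 15, 12, 0, 8, 20, 9]
  [4, 7, 4, 2, 0, 12, 1]
  [3, 11, 8, 1, 4, 0, 5]
  [10, 1, 15, 5, 11, 15, 0]
D(7):
  [0, 3, 5, -2, 1, 11, 2]
  [9, 0, 14, 4, 10, 14, 3]
  [7, -2, 0, 2, 8, 8, -3]
  [12, 10, 12, 0, 8, 20, 9]
  [4, 2, 4, 2, 0, 12, 1]
  [3, 6, 8, 1, 4, 0, 5]
  [10, 1, 15, 5, 11, 15, 0]
Answer: W* = [[0, 3, 5, -2, 1, 11, 2], [9, 0, 14, 4, 10, 14, 3], [7, -2, 0, 2, 8, 8, -3], [12, 10, 12, 0, 8, 20, 9], [4, 2, 4, 2, 0, 12, 1], [3, 6, 8, 1, 4, 0, 5], [10, 1, 15, 5, 11, 15, 0]]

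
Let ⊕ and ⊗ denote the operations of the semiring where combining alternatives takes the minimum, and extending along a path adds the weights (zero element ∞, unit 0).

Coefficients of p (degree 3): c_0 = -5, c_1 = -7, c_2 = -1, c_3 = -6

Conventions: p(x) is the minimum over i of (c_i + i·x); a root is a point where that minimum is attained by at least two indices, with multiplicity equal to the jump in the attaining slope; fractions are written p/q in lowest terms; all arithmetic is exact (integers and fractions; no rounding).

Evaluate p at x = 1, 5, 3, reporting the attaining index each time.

p(1) = min(-5+0·1=-5, -7+1·1=-6, -1+2·1=1, -6+3·1=-3) = -6 (attained by i=1)
p(5) = min(-5+0·5=-5, -7+1·5=-2, -1+2·5=9, -6+3·5=9) = -5 (attained by i=0)
p(3) = min(-5+0·3=-5, -7+1·3=-4, -1+2·3=5, -6+3·3=3) = -5 (attained by i=0)
Answer: p(1) = -6; p(5) = -5; p(3) = -5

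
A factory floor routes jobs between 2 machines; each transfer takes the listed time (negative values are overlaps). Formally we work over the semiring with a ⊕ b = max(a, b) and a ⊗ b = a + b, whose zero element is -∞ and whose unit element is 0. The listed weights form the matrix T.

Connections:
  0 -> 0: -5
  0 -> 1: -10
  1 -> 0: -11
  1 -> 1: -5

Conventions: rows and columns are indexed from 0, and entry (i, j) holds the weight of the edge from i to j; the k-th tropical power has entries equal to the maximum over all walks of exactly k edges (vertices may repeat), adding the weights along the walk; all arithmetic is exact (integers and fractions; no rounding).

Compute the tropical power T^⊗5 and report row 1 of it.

T^⊗2:
  [-10, -15]
  [-16, -10]
T^⊗3:
  [-15, -20]
  [-21, -15]
T^⊗4:
  [-20, -25]
  [-26, -20]
T^⊗5:
  [-25, -30]
  [-31, -25]
Answer: row 1 of T^⊗5 = [-31, -25]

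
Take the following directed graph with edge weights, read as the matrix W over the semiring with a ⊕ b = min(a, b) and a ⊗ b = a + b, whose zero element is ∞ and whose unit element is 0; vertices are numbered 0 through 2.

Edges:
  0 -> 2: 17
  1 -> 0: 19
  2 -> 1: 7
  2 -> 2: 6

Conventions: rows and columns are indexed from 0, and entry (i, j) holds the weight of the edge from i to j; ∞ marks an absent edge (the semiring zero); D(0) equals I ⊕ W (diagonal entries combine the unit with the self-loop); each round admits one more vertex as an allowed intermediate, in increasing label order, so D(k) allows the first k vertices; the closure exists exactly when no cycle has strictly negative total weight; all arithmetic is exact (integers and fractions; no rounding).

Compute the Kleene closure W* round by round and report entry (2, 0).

D(0):
  [0, ∞, 17]
  [19, 0, ∞]
  [∞, 7, 0]
D(1):
  [0, ∞, 17]
  [19, 0, 36]
  [∞, 7, 0]
D(2):
  [0, ∞, 17]
  [19, 0, 36]
  [26, 7, 0]
D(3):
  [0, 24, 17]
  [19, 0, 36]
  [26, 7, 0]
Answer: W*[2][0] = 26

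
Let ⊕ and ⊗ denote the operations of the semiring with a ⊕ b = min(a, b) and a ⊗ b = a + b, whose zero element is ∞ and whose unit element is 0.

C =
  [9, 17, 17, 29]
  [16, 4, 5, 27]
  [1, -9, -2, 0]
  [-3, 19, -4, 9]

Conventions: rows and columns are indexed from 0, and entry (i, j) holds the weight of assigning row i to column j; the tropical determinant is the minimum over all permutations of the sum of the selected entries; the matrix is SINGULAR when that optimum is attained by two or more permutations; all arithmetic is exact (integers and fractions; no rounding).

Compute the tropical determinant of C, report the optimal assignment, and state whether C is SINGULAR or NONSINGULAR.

σ = (0, 1, 2, 3): 9 + 4 + (-2) + 9 = 20
σ = (0, 1, 3, 2): 9 + 4 + 0 + (-4) = 9
σ = (0, 2, 1, 3): 9 + 5 + (-9) + 9 = 14
σ = (0, 2, 3, 1): 9 + 5 + 0 + 19 = 33
σ = (0, 3, 1, 2): 9 + 27 + (-9) + (-4) = 23
σ = (0, 3, 2, 1): 9 + 27 + (-2) + 19 = 53
σ = (1, 0, 2, 3): 17 + 16 + (-2) + 9 = 40
σ = (1, 0, 3, 2): 17 + 16 + 0 + (-4) = 29
σ = (1, 2, 0, 3): 17 + 5 + 1 + 9 = 32
σ = (1, 2, 3, 0): 17 + 5 + 0 + (-3) = 19
σ = (1, 3, 0, 2): 17 + 27 + 1 + (-4) = 41
σ = (1, 3, 2, 0): 17 + 27 + (-2) + (-3) = 39
σ = (2, 0, 1, 3): 17 + 16 + (-9) + 9 = 33
σ = (2, 0, 3, 1): 17 + 16 + 0 + 19 = 52
σ = (2, 1, 0, 3): 17 + 4 + 1 + 9 = 31
σ = (2, 1, 3, 0): 17 + 4 + 0 + (-3) = 18
σ = (2, 3, 0, 1): 17 + 27 + 1 + 19 = 64
σ = (2, 3, 1, 0): 17 + 27 + (-9) + (-3) = 32
σ = (3, 0, 1, 2): 29 + 16 + (-9) + (-4) = 32
σ = (3, 0, 2, 1): 29 + 16 + (-2) + 19 = 62
σ = (3, 1, 0, 2): 29 + 4 + 1 + (-4) = 30
σ = (3, 1, 2, 0): 29 + 4 + (-2) + (-3) = 28
σ = (3, 2, 0, 1): 29 + 5 + 1 + 19 = 54
σ = (3, 2, 1, 0): 29 + 5 + (-9) + (-3) = 22
Optimal value attained by: σ = (0, 1, 3, 2).
Answer: det⊕(C) = 9; verdict: NONSINGULAR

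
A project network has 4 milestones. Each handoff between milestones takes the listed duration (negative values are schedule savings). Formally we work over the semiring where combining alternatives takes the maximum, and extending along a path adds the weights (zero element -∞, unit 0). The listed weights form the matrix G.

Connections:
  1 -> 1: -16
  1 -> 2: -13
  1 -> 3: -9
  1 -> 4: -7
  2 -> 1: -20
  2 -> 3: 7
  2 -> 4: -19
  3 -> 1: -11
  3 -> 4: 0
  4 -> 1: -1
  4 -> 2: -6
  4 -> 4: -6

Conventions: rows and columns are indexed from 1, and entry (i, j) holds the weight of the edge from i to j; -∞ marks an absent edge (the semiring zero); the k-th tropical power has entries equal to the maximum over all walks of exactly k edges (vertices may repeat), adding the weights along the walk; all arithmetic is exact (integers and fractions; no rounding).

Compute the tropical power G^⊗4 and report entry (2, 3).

G^⊗2:
  [-8, -13, -6, -9]
  [-4, -25, -29, 7]
  [-1, -6, -20, -6]
  [-7, -12, 1, -8]
G^⊗3:
  [-10, -15, -6, -6]
  [6, 1, -13, 1]
  [-7, -12, 1, -8]
  [-9, -14, -5, 1]
G^⊗4:
  [-7, -12, -8, -6]
  [0, -5, 8, -1]
  [-9, -14, -5, 1]
  [0, -5, -7, -5]
Key observation: the optimum is the walk 2->3->4->2->3, with weight 7 + 0 + (-6) + 7 = 8.
Optimal value attained by: walk 2->3->4->2->3.
Answer: (G^⊗4)[2][3] = 8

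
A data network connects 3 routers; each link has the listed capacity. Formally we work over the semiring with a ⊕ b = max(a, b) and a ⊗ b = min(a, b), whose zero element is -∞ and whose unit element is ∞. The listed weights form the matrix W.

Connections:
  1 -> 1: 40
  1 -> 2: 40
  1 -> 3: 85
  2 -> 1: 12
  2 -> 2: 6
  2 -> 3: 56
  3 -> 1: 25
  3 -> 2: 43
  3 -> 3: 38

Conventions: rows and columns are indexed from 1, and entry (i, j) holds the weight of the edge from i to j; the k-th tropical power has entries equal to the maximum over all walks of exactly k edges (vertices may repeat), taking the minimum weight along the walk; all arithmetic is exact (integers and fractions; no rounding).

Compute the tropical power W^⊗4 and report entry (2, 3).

W^⊗2:
  [40, 43, 40]
  [25, 43, 38]
  [25, 38, 43]
W^⊗3:
  [40, 40, 43]
  [25, 38, 43]
  [25, 43, 38]
W^⊗4:
  [40, 43, 40]
  [25, 43, 38]
  [25, 38, 43]
Key observation: the optimum is the walk 2->3->2->3->3, with weight 56 min 43 min 56 min 38 = 38.
Optimal value attained by: walk 2->3->2->3->3.
Answer: (W^⊗4)[2][3] = 38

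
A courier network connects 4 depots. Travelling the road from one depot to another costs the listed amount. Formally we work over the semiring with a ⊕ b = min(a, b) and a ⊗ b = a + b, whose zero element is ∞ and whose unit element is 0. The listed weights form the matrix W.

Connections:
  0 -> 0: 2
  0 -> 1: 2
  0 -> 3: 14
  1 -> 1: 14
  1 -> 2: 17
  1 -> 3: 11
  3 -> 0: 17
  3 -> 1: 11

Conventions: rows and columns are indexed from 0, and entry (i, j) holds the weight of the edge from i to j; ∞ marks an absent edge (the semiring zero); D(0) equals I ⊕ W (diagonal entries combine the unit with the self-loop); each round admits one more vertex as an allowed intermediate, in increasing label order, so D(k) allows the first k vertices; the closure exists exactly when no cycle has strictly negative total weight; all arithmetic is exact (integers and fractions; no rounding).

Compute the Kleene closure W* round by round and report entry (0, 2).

D(0):
  [0, 2, ∞, 14]
  [∞, 0, 17, 11]
  [∞, ∞, 0, ∞]
  [17, 11, ∞, 0]
D(1):
  [0, 2, ∞, 14]
  [∞, 0, 17, 11]
  [∞, ∞, 0, ∞]
  [17, 11, ∞, 0]
D(2):
  [0, 2, 19, 13]
  [∞, 0, 17, 11]
  [∞, ∞, 0, ∞]
  [17, 11, 28, 0]
D(3):
  [0, 2, 19, 13]
  [∞, 0, 17, 11]
  [∞, ∞, 0, ∞]
  [17, 11, 28, 0]
D(4):
  [0, 2, 19, 13]
  [28, 0, 17, 11]
  [∞, ∞, 0, ∞]
  [17, 11, 28, 0]
Answer: W*[0][2] = 19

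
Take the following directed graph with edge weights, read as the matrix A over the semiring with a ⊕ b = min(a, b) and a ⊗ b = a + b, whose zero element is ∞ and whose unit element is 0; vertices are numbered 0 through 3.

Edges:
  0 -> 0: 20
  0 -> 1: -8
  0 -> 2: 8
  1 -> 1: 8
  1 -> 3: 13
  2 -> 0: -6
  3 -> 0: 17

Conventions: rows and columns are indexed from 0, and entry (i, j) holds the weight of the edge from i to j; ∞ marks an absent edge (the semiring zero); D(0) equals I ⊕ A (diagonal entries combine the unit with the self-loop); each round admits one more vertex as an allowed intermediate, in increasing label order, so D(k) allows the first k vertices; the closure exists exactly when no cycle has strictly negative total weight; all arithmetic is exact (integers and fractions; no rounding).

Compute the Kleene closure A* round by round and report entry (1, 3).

D(0):
  [0, -8, 8, ∞]
  [∞, 0, ∞, 13]
  [-6, ∞, 0, ∞]
  [17, ∞, ∞, 0]
D(1):
  [0, -8, 8, ∞]
  [∞, 0, ∞, 13]
  [-6, -14, 0, ∞]
  [17, 9, 25, 0]
D(2):
  [0, -8, 8, 5]
  [∞, 0, ∞, 13]
  [-6, -14, 0, -1]
  [17, 9, 25, 0]
D(3):
  [0, -8, 8, 5]
  [∞, 0, ∞, 13]
  [-6, -14, 0, -1]
  [17, 9, 25, 0]
D(4):
  [0, -8, 8, 5]
  [30, 0, 38, 13]
  [-6, -14, 0, -1]
  [17, 9, 25, 0]
Answer: A*[1][3] = 13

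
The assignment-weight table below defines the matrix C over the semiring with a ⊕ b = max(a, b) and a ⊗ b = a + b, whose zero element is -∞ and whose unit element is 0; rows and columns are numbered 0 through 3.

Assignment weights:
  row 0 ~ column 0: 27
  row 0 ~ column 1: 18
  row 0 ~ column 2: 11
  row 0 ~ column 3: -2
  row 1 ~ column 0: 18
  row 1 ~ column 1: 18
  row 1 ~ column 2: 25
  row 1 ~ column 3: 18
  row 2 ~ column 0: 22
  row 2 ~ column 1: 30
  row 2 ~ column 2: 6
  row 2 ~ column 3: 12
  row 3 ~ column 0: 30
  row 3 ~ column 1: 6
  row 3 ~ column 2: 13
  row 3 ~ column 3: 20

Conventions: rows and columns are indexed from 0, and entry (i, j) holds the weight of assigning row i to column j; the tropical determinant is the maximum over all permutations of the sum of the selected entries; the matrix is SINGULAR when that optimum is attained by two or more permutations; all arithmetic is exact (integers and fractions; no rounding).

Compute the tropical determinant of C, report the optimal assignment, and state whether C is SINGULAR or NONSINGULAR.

σ = (0, 1, 2, 3): 27 + 18 + 6 + 20 = 71
σ = (0, 1, 3, 2): 27 + 18 + 12 + 13 = 70
σ = (0, 2, 1, 3): 27 + 25 + 30 + 20 = 102
σ = (0, 2, 3, 1): 27 + 25 + 12 + 6 = 70
σ = (0, 3, 1, 2): 27 + 18 + 30 + 13 = 88
σ = (0, 3, 2, 1): 27 + 18 + 6 + 6 = 57
σ = (1, 0, 2, 3): 18 + 18 + 6 + 20 = 62
σ = (1, 0, 3, 2): 18 + 18 + 12 + 13 = 61
σ = (1, 2, 0, 3): 18 + 25 + 22 + 20 = 85
σ = (1, 2, 3, 0): 18 + 25 + 12 + 30 = 85
σ = (1, 3, 0, 2): 18 + 18 + 22 + 13 = 71
σ = (1, 3, 2, 0): 18 + 18 + 6 + 30 = 72
σ = (2, 0, 1, 3): 11 + 18 + 30 + 20 = 79
σ = (2, 0, 3, 1): 11 + 18 + 12 + 6 = 47
σ = (2, 1, 0, 3): 11 + 18 + 22 + 20 = 71
σ = (2, 1, 3, 0): 11 + 18 + 12 + 30 = 71
σ = (2, 3, 0, 1): 11 + 18 + 22 + 6 = 57
σ = (2, 3, 1, 0): 11 + 18 + 30 + 30 = 89
σ = (3, 0, 1, 2): (-2) + 18 + 30 + 13 = 59
σ = (3, 0, 2, 1): (-2) + 18 + 6 + 6 = 28
σ = (3, 1, 0, 2): (-2) + 18 + 22 + 13 = 51
σ = (3, 1, 2, 0): (-2) + 18 + 6 + 30 = 52
σ = (3, 2, 0, 1): (-2) + 25 + 22 + 6 = 51
σ = (3, 2, 1, 0): (-2) + 25 + 30 + 30 = 83
Optimal value attained by: σ = (0, 2, 1, 3).
Answer: det⊕(C) = 102; verdict: NONSINGULAR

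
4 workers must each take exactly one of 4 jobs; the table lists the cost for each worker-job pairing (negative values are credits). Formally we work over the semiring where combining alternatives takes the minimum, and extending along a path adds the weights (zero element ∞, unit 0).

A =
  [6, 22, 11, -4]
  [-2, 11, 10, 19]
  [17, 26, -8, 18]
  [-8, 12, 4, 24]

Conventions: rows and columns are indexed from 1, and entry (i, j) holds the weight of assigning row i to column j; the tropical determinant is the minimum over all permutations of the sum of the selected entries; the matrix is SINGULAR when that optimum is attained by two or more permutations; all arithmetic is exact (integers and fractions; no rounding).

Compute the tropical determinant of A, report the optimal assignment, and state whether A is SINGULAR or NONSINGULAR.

σ = (1, 2, 3, 4): 6 + 11 + (-8) + 24 = 33
σ = (1, 2, 4, 3): 6 + 11 + 18 + 4 = 39
σ = (1, 3, 2, 4): 6 + 10 + 26 + 24 = 66
σ = (1, 3, 4, 2): 6 + 10 + 18 + 12 = 46
σ = (1, 4, 2, 3): 6 + 19 + 26 + 4 = 55
σ = (1, 4, 3, 2): 6 + 19 + (-8) + 12 = 29
σ = (2, 1, 3, 4): 22 + (-2) + (-8) + 24 = 36
σ = (2, 1, 4, 3): 22 + (-2) + 18 + 4 = 42
σ = (2, 3, 1, 4): 22 + 10 + 17 + 24 = 73
σ = (2, 3, 4, 1): 22 + 10 + 18 + (-8) = 42
σ = (2, 4, 1, 3): 22 + 19 + 17 + 4 = 62
σ = (2, 4, 3, 1): 22 + 19 + (-8) + (-8) = 25
σ = (3, 1, 2, 4): 11 + (-2) + 26 + 24 = 59
σ = (3, 1, 4, 2): 11 + (-2) + 18 + 12 = 39
σ = (3, 2, 1, 4): 11 + 11 + 17 + 24 = 63
σ = (3, 2, 4, 1): 11 + 11 + 18 + (-8) = 32
σ = (3, 4, 1, 2): 11 + 19 + 17 + 12 = 59
σ = (3, 4, 2, 1): 11 + 19 + 26 + (-8) = 48
σ = (4, 1, 2, 3): (-4) + (-2) + 26 + 4 = 24
σ = (4, 1, 3, 2): (-4) + (-2) + (-8) + 12 = -2
σ = (4, 2, 1, 3): (-4) + 11 + 17 + 4 = 28
σ = (4, 2, 3, 1): (-4) + 11 + (-8) + (-8) = -9
σ = (4, 3, 1, 2): (-4) + 10 + 17 + 12 = 35
σ = (4, 3, 2, 1): (-4) + 10 + 26 + (-8) = 24
Optimal value attained by: σ = (4, 2, 3, 1).
Answer: det⊕(A) = -9; verdict: NONSINGULAR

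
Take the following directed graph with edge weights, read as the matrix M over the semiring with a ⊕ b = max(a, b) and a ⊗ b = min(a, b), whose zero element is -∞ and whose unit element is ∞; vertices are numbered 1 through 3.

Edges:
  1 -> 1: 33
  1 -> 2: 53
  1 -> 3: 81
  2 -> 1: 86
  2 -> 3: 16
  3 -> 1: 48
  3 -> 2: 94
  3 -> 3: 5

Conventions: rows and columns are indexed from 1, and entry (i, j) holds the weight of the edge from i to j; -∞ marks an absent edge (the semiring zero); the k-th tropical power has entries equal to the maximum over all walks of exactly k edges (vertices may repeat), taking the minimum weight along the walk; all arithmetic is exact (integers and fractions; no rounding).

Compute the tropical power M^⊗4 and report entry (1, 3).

M^⊗2:
  [53, 81, 33]
  [33, 53, 81]
  [86, 48, 48]
M^⊗3:
  [81, 53, 53]
  [53, 81, 33]
  [48, 53, 81]
M^⊗4:
  [53, 53, 81]
  [81, 53, 53]
  [53, 81, 48]
Key observation: the optimum is the walk 1->3->2->1->3, with weight 81 min 94 min 86 min 81 = 81.
Optimal value attained by: walk 1->3->2->1->3.
Answer: (M^⊗4)[1][3] = 81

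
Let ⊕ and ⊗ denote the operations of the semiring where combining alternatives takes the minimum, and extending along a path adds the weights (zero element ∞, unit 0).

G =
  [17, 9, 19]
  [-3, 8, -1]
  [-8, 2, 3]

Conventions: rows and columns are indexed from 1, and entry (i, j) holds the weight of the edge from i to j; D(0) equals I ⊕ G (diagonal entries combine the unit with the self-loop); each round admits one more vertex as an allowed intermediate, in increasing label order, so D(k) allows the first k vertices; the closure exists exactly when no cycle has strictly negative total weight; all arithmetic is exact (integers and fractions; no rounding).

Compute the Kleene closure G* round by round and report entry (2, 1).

D(0):
  [0, 9, 19]
  [-3, 0, -1]
  [-8, 2, 0]
D(1):
  [0, 9, 19]
  [-3, 0, -1]
  [-8, 1, 0]
D(2):
  [0, 9, 8]
  [-3, 0, -1]
  [-8, 1, 0]
D(3):
  [0, 9, 8]
  [-9, 0, -1]
  [-8, 1, 0]
Answer: G*[2][1] = -9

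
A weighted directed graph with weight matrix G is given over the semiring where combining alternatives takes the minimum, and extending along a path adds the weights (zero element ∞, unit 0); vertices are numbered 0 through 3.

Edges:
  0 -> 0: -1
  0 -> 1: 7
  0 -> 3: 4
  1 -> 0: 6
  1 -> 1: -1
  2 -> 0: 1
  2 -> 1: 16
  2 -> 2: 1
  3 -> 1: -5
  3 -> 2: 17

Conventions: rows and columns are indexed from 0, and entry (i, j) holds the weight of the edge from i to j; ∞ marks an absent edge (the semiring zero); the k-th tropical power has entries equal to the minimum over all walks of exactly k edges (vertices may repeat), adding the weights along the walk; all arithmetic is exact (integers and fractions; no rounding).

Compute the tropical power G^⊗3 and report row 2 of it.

G^⊗2:
  [-2, -1, 21, 3]
  [5, -2, ∞, 10]
  [0, 8, 2, 5]
  [1, -6, 18, ∞]
G^⊗3:
  [-3, -2, 20, 2]
  [4, -3, 27, 9]
  [-1, 0, 3, 4]
  [0, -7, 19, 5]
Answer: row 2 of G^⊗3 = [-1, 0, 3, 4]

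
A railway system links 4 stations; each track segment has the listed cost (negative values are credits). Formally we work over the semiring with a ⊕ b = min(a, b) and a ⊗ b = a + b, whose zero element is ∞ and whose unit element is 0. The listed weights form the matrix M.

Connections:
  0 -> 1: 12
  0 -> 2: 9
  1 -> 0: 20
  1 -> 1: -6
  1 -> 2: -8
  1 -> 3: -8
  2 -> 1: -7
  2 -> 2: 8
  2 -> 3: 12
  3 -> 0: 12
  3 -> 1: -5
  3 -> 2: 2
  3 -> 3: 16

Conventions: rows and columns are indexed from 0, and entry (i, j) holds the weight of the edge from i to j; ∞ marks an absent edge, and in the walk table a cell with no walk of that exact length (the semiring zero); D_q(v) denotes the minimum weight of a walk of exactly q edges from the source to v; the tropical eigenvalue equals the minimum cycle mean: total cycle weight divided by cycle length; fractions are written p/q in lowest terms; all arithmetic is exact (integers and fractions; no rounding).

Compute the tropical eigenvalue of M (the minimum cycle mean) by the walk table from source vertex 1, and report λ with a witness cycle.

q=0: [∞, 0, ∞, ∞]
q=1: [20, -6, -8, -8]
q=2: [4, -15, -14, -14]
q=3: [-2, -21, -23, -23]
q=4: [-11, -30, -29, -29]
Optimal cycle mean attained by: cycle 1->2->1, total (-8) + (-7), length 2.
Answer: λ = -15/2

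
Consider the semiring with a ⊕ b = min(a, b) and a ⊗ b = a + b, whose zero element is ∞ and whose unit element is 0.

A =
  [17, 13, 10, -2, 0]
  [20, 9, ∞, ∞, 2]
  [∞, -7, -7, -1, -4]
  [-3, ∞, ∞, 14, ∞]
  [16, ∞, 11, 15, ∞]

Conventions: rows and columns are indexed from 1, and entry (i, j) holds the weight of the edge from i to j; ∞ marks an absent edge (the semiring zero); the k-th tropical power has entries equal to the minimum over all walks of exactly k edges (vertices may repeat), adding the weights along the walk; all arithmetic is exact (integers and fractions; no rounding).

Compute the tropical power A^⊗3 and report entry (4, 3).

A^⊗2:
  [-5, 3, 3, 9, 6]
  [18, 18, 13, 17, 11]
  [-4, -14, -14, -8, -11]
  [11, 10, 7, -5, -3]
  [12, 4, 4, 10, 7]
A^⊗3:
  [6, -4, -4, -7, -5]
  [14, 6, 6, 12, 9]
  [-11, -21, -21, -15, -18]
  [-8, 0, 0, 6, 3]
  [7, -3, -3, 3, 0]
Key observation: the optimum is the walk 4->1->3->3, with weight (-3) + 10 + (-7) = 0.
Optimal value attained by: walk 4->1->3->3.
Answer: (A^⊗3)[4][3] = 0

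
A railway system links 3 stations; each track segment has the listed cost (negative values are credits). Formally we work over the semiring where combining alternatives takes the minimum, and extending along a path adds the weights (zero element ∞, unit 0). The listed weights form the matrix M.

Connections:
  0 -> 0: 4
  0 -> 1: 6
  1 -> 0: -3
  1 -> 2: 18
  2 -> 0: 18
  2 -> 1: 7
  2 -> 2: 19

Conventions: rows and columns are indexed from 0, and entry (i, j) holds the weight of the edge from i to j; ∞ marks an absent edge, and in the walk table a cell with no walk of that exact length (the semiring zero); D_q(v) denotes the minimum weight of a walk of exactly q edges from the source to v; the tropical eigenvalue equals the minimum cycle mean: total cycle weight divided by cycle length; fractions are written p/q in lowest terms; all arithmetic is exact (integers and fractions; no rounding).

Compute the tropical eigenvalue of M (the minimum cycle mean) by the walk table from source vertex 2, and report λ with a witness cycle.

q=0: [∞, ∞, 0]
q=1: [18, 7, 19]
q=2: [4, 24, 25]
q=3: [8, 10, 42]
Optimal cycle mean attained by: cycle 0->1->0, total 6 + (-3), length 2.
Answer: λ = 3/2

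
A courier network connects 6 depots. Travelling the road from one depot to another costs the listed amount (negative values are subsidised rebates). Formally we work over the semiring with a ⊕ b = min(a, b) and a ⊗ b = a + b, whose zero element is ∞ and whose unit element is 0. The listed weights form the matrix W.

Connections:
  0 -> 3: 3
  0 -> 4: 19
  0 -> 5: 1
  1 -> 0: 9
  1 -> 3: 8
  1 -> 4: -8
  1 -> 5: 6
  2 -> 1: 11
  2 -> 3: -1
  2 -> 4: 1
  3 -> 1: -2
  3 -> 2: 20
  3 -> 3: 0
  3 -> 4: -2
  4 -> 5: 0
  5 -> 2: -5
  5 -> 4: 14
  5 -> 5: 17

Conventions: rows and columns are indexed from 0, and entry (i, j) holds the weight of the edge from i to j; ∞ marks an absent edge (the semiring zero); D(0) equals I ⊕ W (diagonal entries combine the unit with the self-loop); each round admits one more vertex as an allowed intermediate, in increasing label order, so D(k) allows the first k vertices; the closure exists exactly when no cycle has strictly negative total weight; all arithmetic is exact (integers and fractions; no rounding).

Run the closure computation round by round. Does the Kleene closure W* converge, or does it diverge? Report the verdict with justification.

D(0):
  [0, ∞, ∞, 3, 19, 1]
  [9, 0, ∞, 8, -8, 6]
  [∞, 11, 0, -1, 1, ∞]
  [∞, -2, 20, 0, -2, ∞]
  [∞, ∞, ∞, ∞, 0, 0]
  [∞, ∞, -5, ∞, 14, 0]
D(1):
  [0, ∞, ∞, 3, 19, 1]
  [9, 0, ∞, 8, -8, 6]
  [∞, 11, 0, -1, 1, ∞]
  [∞, -2, 20, 0, -2, ∞]
  [∞, ∞, ∞, ∞, 0, 0]
  [∞, ∞, -5, ∞, 14, 0]
D(2):
  [0, ∞, ∞, 3, 19, 1]
  [9, 0, ∞, 8, -8, 6]
  [20, 11, 0, -1, 1, 17]
  [7, -2, 20, 0, -10, 4]
  [∞, ∞, ∞, ∞, 0, 0]
  [∞, ∞, -5, ∞, 14, 0]
D(3):
  [0, ∞, ∞, 3, 19, 1]
  [9, 0, ∞, 8, -8, 6]
  [20, 11, 0, -1, 1, 17]
  [7, -2, 20, 0, -10, 4]
  [∞, ∞, ∞, ∞, 0, 0]
  [15, 6, -5, -6, -4, 0]
Detection: at round 4, diagonal entry (5, 5) turns strictly negative.
Key observation: the cycle 5->2->3->1->5 has total weight (-5) + (-1) + (-2) + 6, which is strictly negative.
Answer: DIVERGES — negative cycle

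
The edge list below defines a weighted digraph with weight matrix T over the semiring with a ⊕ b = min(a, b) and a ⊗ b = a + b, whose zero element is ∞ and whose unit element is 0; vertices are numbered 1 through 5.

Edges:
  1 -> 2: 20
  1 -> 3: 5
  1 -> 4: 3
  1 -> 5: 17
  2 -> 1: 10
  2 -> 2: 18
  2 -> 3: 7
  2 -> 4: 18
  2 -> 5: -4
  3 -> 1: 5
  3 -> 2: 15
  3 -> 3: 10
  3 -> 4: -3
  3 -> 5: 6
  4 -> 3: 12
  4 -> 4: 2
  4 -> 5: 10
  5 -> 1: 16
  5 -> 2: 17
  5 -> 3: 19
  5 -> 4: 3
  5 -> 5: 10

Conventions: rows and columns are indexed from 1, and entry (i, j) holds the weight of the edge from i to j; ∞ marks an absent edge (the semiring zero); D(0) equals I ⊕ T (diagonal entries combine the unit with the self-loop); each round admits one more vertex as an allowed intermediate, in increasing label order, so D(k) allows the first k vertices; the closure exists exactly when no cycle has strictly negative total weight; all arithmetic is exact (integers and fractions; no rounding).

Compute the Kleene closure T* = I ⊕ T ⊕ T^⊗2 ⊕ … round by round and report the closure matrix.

D(0):
  [0, 20, 5, 3, 17]
  [10, 0, 7, 18, -4]
  [5, 15, 0, -3, 6]
  [∞, ∞, 12, 0, 10]
  [16, 17, 19, 3, 0]
D(1):
  [0, 20, 5, 3, 17]
  [10, 0, 7, 13, -4]
  [5, 15, 0, -3, 6]
  [∞, ∞, 12, 0, 10]
  [16, 17, 19, 3, 0]
D(2):
  [0, 20, 5, 3, 16]
  [10, 0, 7, 13, -4]
  [5, 15, 0, -3, 6]
  [∞, ∞, 12, 0, 10]
  [16, 17, 19, 3, 0]
D(3):
  [0, 20, 5, 2, 11]
  [10, 0, 7, 4, -4]
  [5, 15, 0, -3, 6]
  [17, 27, 12, 0, 10]
  [16, 17, 19, 3, 0]
D(4):
  [0, 20, 5, 2, 11]
  [10, 0, 7, 4, -4]
  [5, 15, 0, -3, 6]
  [17, 27, 12, 0, 10]
  [16, 17, 15, 3, 0]
D(5):
  [0, 20, 5, 2, 11]
  [10, 0, 7, -1, -4]
  [5, 15, 0, -3, 6]
  [17, 27, 12, 0, 10]
  [16, 17, 15, 3, 0]
Answer: T* = [[0, 20, 5, 2, 11], [10, 0, 7, -1, -4], [5, 15, 0, -3, 6], [17, 27, 12, 0, 10], [16, 17, 15, 3, 0]]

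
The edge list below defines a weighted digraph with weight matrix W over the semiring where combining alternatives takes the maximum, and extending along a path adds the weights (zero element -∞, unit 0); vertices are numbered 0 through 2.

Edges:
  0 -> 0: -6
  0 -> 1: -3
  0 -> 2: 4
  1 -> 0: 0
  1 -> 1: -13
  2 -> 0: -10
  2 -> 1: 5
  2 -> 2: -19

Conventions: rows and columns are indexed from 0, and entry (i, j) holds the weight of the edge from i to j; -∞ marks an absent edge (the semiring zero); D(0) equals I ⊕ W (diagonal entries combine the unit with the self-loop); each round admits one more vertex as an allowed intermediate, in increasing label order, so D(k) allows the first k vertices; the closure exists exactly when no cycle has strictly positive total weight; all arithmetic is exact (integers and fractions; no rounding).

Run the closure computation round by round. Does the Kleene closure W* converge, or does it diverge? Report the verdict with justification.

D(0):
  [0, -3, 4]
  [0, 0, -∞]
  [-10, 5, 0]
D(1):
  [0, -3, 4]
  [0, 0, 4]
  [-10, 5, 0]
Detection: at round 2, diagonal entry (2, 2) turns strictly positive.
Key observation: the cycle 2->1->0->2 has total weight 5 + 0 + 4, which is strictly positive.
Answer: DIVERGES — positive cycle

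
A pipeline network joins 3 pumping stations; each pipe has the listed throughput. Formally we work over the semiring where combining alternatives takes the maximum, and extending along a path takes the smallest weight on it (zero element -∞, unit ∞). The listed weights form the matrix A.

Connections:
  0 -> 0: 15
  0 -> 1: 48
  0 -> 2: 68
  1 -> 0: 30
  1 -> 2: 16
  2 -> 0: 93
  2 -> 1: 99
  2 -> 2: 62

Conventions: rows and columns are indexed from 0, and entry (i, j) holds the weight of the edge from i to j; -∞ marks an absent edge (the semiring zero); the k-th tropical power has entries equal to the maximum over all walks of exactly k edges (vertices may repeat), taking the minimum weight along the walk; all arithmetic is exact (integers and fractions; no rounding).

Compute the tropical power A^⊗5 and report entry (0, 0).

A^⊗2:
  [68, 68, 62]
  [16, 30, 30]
  [62, 62, 68]
A^⊗3:
  [62, 62, 68]
  [30, 30, 30]
  [68, 68, 62]
A^⊗4:
  [68, 68, 62]
  [30, 30, 30]
  [62, 62, 68]
A^⊗5:
  [62, 62, 68]
  [30, 30, 30]
  [68, 68, 62]
Key observation: the optimum is the walk 0->2->0->2->2->0, with weight 68 min 93 min 68 min 62 min 93 = 62.
Optimal value attained by: walk 0->2->0->2->2->0.
Answer: (A^⊗5)[0][0] = 62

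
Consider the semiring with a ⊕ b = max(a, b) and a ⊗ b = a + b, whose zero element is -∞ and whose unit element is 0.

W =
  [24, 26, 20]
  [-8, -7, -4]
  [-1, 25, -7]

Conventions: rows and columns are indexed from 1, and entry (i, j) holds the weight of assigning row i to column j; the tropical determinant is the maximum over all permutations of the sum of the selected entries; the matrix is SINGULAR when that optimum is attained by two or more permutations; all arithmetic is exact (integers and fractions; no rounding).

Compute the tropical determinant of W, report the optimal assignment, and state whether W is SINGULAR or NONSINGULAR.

σ = (1, 2, 3): 24 + (-7) + (-7) = 10
σ = (1, 3, 2): 24 + (-4) + 25 = 45
σ = (2, 1, 3): 26 + (-8) + (-7) = 11
σ = (2, 3, 1): 26 + (-4) + (-1) = 21
σ = (3, 1, 2): 20 + (-8) + 25 = 37
σ = (3, 2, 1): 20 + (-7) + (-1) = 12
Optimal value attained by: σ = (1, 3, 2).
Answer: det⊕(W) = 45; verdict: NONSINGULAR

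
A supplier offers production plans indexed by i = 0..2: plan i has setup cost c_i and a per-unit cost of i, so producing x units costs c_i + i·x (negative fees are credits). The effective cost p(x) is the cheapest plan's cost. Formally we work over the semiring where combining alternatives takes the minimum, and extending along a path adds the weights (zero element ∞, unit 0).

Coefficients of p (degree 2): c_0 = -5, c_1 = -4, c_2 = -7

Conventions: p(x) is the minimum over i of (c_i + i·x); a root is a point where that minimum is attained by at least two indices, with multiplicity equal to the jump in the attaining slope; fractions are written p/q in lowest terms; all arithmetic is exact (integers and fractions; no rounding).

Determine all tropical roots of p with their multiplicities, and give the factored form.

hull edge (i=0, c=-5) to (i=2, c=-7): slope -1, span 2
Factored form: p(x) = -7 ⊗ (x ⊕ 1) ⊗ (x ⊕ 1)
Answer: roots = 1 (mult 2)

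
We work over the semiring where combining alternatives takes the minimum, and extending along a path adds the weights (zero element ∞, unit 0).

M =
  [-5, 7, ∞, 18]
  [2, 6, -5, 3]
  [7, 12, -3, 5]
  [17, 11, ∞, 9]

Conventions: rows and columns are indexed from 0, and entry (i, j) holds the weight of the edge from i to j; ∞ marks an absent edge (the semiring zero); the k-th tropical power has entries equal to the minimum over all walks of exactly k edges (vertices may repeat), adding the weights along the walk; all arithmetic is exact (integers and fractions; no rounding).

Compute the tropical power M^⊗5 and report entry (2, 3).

M^⊗2:
  [-10, 2, 2, 10]
  [-3, 7, -8, 0]
  [2, 9, -6, 2]
  [12, 17, 6, 14]
M^⊗3:
  [-15, -3, -3, 5]
  [-8, 4, -11, -3]
  [-3, 6, -9, -1]
  [7, 18, 3, 11]
M^⊗4:
  [-20, -8, -8, 0]
  [-13, -1, -14, -6]
  [-8, 3, -12, -4]
  [2, 14, 0, 8]
M^⊗5:
  [-25, -13, -13, -5]
  [-18, -6, -17, -9]
  [-13, -1, -15, -7]
  [-3, 9, -3, 5]
Key observation: the optimum is the walk 2->2->2->2->2->3, with weight (-3) + (-3) + (-3) + (-3) + 5 = -7.
Optimal value attained by: walk 2->2->2->2->2->3.
Answer: (M^⊗5)[2][3] = -7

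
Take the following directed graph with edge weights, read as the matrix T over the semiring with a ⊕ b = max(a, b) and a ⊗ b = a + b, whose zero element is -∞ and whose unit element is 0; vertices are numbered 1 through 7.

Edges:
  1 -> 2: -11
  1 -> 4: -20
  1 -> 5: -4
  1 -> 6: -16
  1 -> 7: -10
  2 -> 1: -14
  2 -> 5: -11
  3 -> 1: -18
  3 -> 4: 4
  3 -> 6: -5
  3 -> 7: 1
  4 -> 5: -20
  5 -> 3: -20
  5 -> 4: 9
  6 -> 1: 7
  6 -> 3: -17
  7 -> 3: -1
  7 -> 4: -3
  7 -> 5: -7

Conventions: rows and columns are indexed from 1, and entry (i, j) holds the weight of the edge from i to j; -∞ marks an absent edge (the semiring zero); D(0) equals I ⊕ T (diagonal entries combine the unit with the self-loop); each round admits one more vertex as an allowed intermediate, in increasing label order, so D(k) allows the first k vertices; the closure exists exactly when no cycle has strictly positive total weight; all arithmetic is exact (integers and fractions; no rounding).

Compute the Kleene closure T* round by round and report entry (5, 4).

D(0):
  [0, -11, -∞, -20, -4, -16, -10]
  [-14, 0, -∞, -∞, -11, -∞, -∞]
  [-18, -∞, 0, 4, -∞, -5, 1]
  [-∞, -∞, -∞, 0, -20, -∞, -∞]
  [-∞, -∞, -20, 9, 0, -∞, -∞]
  [7, -∞, -17, -∞, -∞, 0, -∞]
  [-∞, -∞, -1, -3, -7, -∞, 0]
D(1):
  [0, -11, -∞, -20, -4, -16, -10]
  [-14, 0, -∞, -34, -11, -30, -24]
  [-18, -29, 0, 4, -22, -5, 1]
  [-∞, -∞, -∞, 0, -20, -∞, -∞]
  [-∞, -∞, -20, 9, 0, -∞, -∞]
  [7, -4, -17, -13, 3, 0, -3]
  [-∞, -∞, -1, -3, -7, -∞, 0]
D(2):
  [0, -11, -∞, -20, -4, -16, -10]
  [-14, 0, -∞, -34, -11, -30, -24]
  [-18, -29, 0, 4, -22, -5, 1]
  [-∞, -∞, -∞, 0, -20, -∞, -∞]
  [-∞, -∞, -20, 9, 0, -∞, -∞]
  [7, -4, -17, -13, 3, 0, -3]
  [-∞, -∞, -1, -3, -7, -∞, 0]
D(3):
  [0, -11, -∞, -20, -4, -16, -10]
  [-14, 0, -∞, -34, -11, -30, -24]
  [-18, -29, 0, 4, -22, -5, 1]
  [-∞, -∞, -∞, 0, -20, -∞, -∞]
  [-38, -49, -20, 9, 0, -25, -19]
  [7, -4, -17, -13, 3, 0, -3]
  [-19, -30, -1, 3, -7, -6, 0]
D(4):
  [0, -11, -∞, -20, -4, -16, -10]
  [-14, 0, -∞, -34, -11, -30, -24]
  [-18, -29, 0, 4, -16, -5, 1]
  [-∞, -∞, -∞, 0, -20, -∞, -∞]
  [-38, -49, -20, 9, 0, -25, -19]
  [7, -4, -17, -13, 3, 0, -3]
  [-19, -30, -1, 3, -7, -6, 0]
D(5):
  [0, -11, -24, 5, -4, -16, -10]
  [-14, 0, -31, -2, -11, -30, -24]
  [-18, -29, 0, 4, -16, -5, 1]
  [-58, -69, -40, 0, -20, -45, -39]
  [-38, -49, -20, 9, 0, -25, -19]
  [7, -4, -17, 12, 3, 0, -3]
  [-19, -30, -1, 3, -7, -6, 0]
D(6):
  [0, -11, -24, 5, -4, -16, -10]
  [-14, 0, -31, -2, -11, -30, -24]
  [2, -9, 0, 7, -2, -5, 1]
  [-38, -49, -40, 0, -20, -45, -39]
  [-18, -29, -20, 9, 0, -25, -19]
  [7, -4, -17, 12, 3, 0, -3]
  [1, -10, -1, 6, -3, -6, 0]
D(7):
  [0, -11, -11, 5, -4, -16, -10]
  [-14, 0, -25, -2, -11, -30, -24]
  [2, -9, 0, 7, -2, -5, 1]
  [-38, -49, -40, 0, -20, -45, -39]
  [-18, -29, -20, 9, 0, -25, -19]
  [7, -4, -4, 12, 3, 0, -3]
  [1, -10, -1, 6, -3, -6, 0]
Answer: T*[5][4] = 9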